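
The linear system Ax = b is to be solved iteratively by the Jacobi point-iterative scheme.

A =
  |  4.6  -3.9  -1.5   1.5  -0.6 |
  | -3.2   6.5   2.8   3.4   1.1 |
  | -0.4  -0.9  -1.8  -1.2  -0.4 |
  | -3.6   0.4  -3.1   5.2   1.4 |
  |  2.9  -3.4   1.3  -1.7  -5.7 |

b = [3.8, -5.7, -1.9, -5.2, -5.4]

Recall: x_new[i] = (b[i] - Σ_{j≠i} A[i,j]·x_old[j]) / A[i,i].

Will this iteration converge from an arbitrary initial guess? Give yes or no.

Write A = D+L+U with D = diag(4.6, 6.5, -1.8, 5.2, -5.7).
Jacobi T = -D⁻¹(L+U): T[4,3] = -(-1.7)/(-5.7) = -0.2982; T[4,4] = 0.
  T[0,:] = [+0.0000, +0.8478, +0.3261, -0.3261, +0.1304]
  T[1,:] = [+0.4923, +0.0000, -0.4308, -0.5231, -0.1692]
  T[2,:] = [-0.2222, -0.5000, +0.0000, -0.6667, -0.2222]
  T[3,:] = [+0.6923, -0.0769, +0.5962, +0.0000, -0.2692]
  T[4,:] = [+0.5088, -0.5965, +0.2281, -0.2982, +0.0000]
eigenvalue magnitudes: 1.1469, 0.8941, 0.8941, 0.7170, 0.3278.
ρ(T) = max|λ| = 1.1469; 1.1469 > 1, so it fails to converge.

no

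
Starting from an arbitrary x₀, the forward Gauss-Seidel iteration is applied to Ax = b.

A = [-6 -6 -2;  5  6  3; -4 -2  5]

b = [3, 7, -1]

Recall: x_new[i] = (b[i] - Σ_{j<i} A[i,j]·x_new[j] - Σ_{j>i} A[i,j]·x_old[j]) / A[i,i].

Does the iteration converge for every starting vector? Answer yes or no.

yes

Diagonal D = diag(-6, 6, 5); L, U strict lower/upper.
GS T = -(D+L)⁻¹U: row 0 first, T[0,1] = -(-6)/(-6) = -1.0000; later rows by forward substitution.
  T[0,:] = [+0.0000 -1.0000 -0.3333]
  T[1,:] = [+0.0000 +0.8333 -0.2222]
  T[2,:] = [+0.0000 -0.4667 -0.3556]
|λ(T)| sorted: 0.9150, 0.4372, 0.0000.
ρ = 0.9150; 0.9150 < 1 ⇒ converges.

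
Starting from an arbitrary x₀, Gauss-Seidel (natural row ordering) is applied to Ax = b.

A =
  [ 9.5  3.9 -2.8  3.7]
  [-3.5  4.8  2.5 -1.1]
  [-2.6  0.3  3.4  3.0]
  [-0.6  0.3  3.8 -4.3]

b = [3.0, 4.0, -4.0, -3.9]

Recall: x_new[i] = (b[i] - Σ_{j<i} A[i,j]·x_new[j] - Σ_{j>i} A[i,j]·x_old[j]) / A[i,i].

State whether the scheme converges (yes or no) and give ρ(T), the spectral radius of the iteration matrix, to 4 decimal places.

yes, ρ = 0.9421

A = D + L + U where D = diag(9.5, 4.8, 3.4, -4.3).
Gauss-Seidel: T = -(D+L)⁻¹U, row 0 first, T[0,2] = -(-2.8)/(9.5) = +0.2947; later rows by forward substitution.
  T[0,:] = [+0.0000, -0.4105, +0.2947, -0.3895]
  T[1,:] = [+0.0000, -0.2993, -0.3059, -0.0548]
  T[2,:] = [+0.0000, -0.2875, +0.2524, -1.1753]
  T[3,:] = [+0.0000, -0.2177, +0.1606, -0.9882]
|eigenvalues of T|: 0.9421, 0.2200, 0.1270, 0.0000.
spectral radius ρ = 0.9421; 0.9421 < 1 ⇒ converges.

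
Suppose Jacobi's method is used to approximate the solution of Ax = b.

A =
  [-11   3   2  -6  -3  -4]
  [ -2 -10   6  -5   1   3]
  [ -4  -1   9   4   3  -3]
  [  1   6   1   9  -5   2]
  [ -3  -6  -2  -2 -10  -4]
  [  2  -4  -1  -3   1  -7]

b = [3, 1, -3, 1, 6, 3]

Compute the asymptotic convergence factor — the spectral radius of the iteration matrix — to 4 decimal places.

1.1339

Split A = D + L + U, D = diag(-11, -10, 9, 9, -10, -7).
T_J = -D⁻¹(L+U): T[5,3] = -(-3)/(-7) = -0.4286; T[5,5] = 0.
  T[0,:] = [+0.0000  +0.2727  +0.1818  -0.5455  -0.2727  -0.3636]
  T[1,:] = [-0.2000  +0.0000  +0.6000  -0.5000  +0.1000  +0.3000]
  T[2,:] = [+0.4444  +0.1111  +0.0000  -0.4444  -0.3333  +0.3333]
  T[3,:] = [-0.1111  -0.6667  -0.1111  +0.0000  +0.5556  -0.2222]
  T[4,:] = [-0.3000  -0.6000  -0.2000  -0.2000  +0.0000  -0.4000]
  T[5,:] = [+0.2857  -0.5714  -0.1429  -0.4286  +0.1429  +0.0000]
eigenvalue magnitudes: 1.1339, 0.6630, 0.6630, 0.5812, 0.5812, 0.0241.
spectral radius ρ = 1.1339; 1.1339 > 1 ⇒ diverges.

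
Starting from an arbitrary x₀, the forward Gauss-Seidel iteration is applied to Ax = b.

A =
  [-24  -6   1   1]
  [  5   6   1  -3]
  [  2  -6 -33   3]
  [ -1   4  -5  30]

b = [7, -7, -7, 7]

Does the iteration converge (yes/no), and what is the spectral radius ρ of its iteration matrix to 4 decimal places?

A = D + L + U where D = diag(-24, 6, -33, 30).
T_GS = -(D+L)⁻¹U: row 0 first, T[0,1] = -(-6)/(-24) = -0.2500; later rows by forward substitution.
  T[0,:] = [+0.0000, -0.2500, +0.0417, +0.0417]
  T[1,:] = [+0.0000, +0.2083, -0.2014, +0.4653]
  T[2,:] = [+0.0000, -0.0530, +0.0391, +0.0088]
  T[3,:] = [+0.0000, -0.0449, +0.0348, -0.0592]
eigenvalue magnitudes: 0.1726, 0.0270, 0.0270, 0.0000.
ρ(T) = max|λ| = 0.1726; 0.1726 < 1, so it converges for any x₀.

yes, ρ = 0.1726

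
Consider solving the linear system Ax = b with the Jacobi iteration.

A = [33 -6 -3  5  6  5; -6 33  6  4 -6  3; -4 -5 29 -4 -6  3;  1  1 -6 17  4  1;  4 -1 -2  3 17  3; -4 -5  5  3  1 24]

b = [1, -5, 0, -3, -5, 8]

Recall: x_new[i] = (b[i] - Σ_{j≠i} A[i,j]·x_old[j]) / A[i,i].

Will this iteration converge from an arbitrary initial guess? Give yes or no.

yes

Diagonal D = diag(33, 33, 29, 17, 17, 24); L, U strict lower/upper.
Jacobi: T = -D⁻¹(L+U), T[2,1] = -(-5)/(29) = +0.1724; T[2,2] = 0.
  T[0,:] = [+0.0000, +0.1818, +0.0909, -0.1515, -0.1818, -0.1515]
  T[1,:] = [+0.1818, +0.0000, -0.1818, -0.1212, +0.1818, -0.0909]
  T[2,:] = [+0.1379, +0.1724, +0.0000, +0.1379, +0.2069, -0.1034]
  T[3,:] = [-0.0588, -0.0588, +0.3529, +0.0000, -0.2353, -0.0588]
  T[4,:] = [-0.2353, +0.0588, +0.1176, -0.1765, +0.0000, -0.1765]
  T[5,:] = [+0.1667, +0.2083, -0.2083, -0.1250, -0.0417, +0.0000]
|roots of det(T-λI)|: 0.5205, 0.3234, 0.2165, 0.2165, 0.1537, 0.0921.
ρ(T) = max|λ| = 0.5205; 0.5205 < 1 ⇒ converges.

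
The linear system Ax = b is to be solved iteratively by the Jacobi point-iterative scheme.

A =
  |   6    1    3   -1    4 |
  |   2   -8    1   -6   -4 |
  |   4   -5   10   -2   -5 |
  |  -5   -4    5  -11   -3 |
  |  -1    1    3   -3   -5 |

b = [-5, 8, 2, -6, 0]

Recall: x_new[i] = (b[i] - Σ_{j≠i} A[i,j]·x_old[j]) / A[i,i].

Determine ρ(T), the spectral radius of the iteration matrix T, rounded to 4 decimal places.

A = D + L + U where D = diag(6, -8, 10, -11, -5).
T_J = -D⁻¹(L+U): T[0,4] = -(4)/(6) = -0.6667; T[0,0] = 0.
  T[0,:] = [+0.0000, -0.1667, -0.5000, +0.1667, -0.6667]
  T[1,:] = [+0.2500, +0.0000, +0.1250, -0.7500, -0.5000]
  T[2,:] = [-0.4000, +0.5000, +0.0000, +0.2000, +0.5000]
  T[3,:] = [-0.4545, -0.3636, +0.4545, +0.0000, -0.2727]
  T[4,:] = [-0.2000, +0.2000, +0.6000, -0.6000, +0.0000]
moduli |λ_i(T)| = 1.1474, 0.9454, 0.9454, 0.3370, 0.0538.
spectral radius ρ = 1.1474; 1.1474 > 1: divergent.

1.1474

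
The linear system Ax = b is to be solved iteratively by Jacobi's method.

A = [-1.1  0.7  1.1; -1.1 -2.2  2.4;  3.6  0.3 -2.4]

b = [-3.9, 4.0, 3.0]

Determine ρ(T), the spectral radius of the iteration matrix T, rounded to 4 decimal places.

Write A = D+L+U with D = diag(-1.1, -2.2, -2.4).
T_J = -D⁻¹(L+U): T[2,0] = -(3.6)/(-2.4) = +1.5000; T[2,2] = 0.
  T[0,:] = [+0.0000  +0.6364  +1.0000]
  T[1,:] = [-0.5000  +0.0000  +1.0909]
  T[2,:] = [+1.5000  +0.1250  +0.0000]
eigenvalue magnitudes: 1.4173, 0.8310, 0.8310.
ρ = 1.4173; 1.4173 > 1, so it fails to converge.

1.4173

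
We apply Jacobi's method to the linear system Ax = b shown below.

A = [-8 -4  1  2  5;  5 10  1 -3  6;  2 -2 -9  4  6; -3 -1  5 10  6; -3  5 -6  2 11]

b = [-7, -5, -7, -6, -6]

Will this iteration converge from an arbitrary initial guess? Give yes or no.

no

Split A = D + L + U, D = diag(-8, 10, -9, 10, 11).
Jacobi: T = -D⁻¹(L+U), T[1,4] = -(6)/(10) = -0.6000; T[1,1] = 0.
  T[0,:] = [+0.0000  -0.5000  +0.1250  +0.2500  +0.6250]
  T[1,:] = [-0.5000  +0.0000  -0.1000  +0.3000  -0.6000]
  T[2,:] = [+0.2222  -0.2222  +0.0000  +0.4444  +0.6667]
  T[3,:] = [+0.3000  +0.1000  -0.5000  +0.0000  -0.6000]
  T[4,:] = [+0.2727  -0.4545  +0.5455  -0.1818  +0.0000]
eigenvalue magnitudes: 1.2159, 0.7886, 0.5944, 0.3770, 0.3770.
ρ = 1.2159; 1.2159 > 1: divergent.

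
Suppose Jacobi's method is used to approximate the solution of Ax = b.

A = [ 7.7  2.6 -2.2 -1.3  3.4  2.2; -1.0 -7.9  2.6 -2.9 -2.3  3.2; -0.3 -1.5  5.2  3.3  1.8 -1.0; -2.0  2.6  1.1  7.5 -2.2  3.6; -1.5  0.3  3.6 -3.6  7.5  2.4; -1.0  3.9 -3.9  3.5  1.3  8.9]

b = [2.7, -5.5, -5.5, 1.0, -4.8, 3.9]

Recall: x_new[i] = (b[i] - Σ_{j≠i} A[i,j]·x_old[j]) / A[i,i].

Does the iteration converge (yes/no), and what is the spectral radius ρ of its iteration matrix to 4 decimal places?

no, ρ = 1.1467

Diagonal D = diag(7.7, -7.9, 5.2, 7.5, 7.5, 8.9); L, U strict lower/upper.
Jacobi: T = -D⁻¹(L+U), T[0,2] = -(-2.2)/(7.7) = +0.2857; T[0,0] = 0.
  T[0,:] = [+0.0000, -0.3377, +0.2857, +0.1688, -0.4416, -0.2857]
  T[1,:] = [-0.1266, +0.0000, +0.3291, -0.3671, -0.2911, +0.4051]
  T[2,:] = [+0.0577, +0.2885, +0.0000, -0.6346, -0.3462, +0.1923]
  T[3,:] = [+0.2667, -0.3467, -0.1467, +0.0000, +0.2933, -0.4800]
  T[4,:] = [+0.2000, -0.0400, -0.4800, +0.4800, +0.0000, -0.3200]
  T[5,:] = [+0.1124, -0.4382, +0.4382, -0.3933, -0.1461, +0.0000]
|roots of det(T-λI)|: 1.1467, 0.5371, 0.5371, 0.2884, 0.2884, 0.0778.
spectral radius ρ = 1.1467; 1.1467 > 1 ⇒ diverges.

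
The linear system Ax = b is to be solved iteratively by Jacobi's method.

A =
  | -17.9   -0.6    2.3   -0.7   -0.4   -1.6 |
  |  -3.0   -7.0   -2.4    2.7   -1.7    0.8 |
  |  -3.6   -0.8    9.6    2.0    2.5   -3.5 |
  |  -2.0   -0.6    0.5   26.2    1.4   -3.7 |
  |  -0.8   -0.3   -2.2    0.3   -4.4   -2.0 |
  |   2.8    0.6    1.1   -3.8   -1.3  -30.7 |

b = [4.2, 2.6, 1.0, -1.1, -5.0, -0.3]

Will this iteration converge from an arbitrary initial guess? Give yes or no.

yes

Split A = D + L + U, D = diag(-17.9, -7, 9.6, 26.2, -4.4, -30.7).
Jacobi: T = -D⁻¹(L+U), T[5,4] = -(-1.3)/(-30.7) = -0.0423; T[5,5] = 0.
  T[0,:] = [+0.0000  -0.0335  +0.1285  -0.0391  -0.0223  -0.0894]
  T[1,:] = [-0.4286  +0.0000  -0.3429  +0.3857  -0.2429  +0.1143]
  T[2,:] = [+0.3750  +0.0833  +0.0000  -0.2083  -0.2604  +0.3646]
  T[3,:] = [+0.0763  +0.0229  -0.0191  +0.0000  -0.0534  +0.1412]
  T[4,:] = [-0.1818  -0.0682  -0.5000  +0.0682  +0.0000  -0.4545]
  T[5,:] = [+0.0912  +0.0195  +0.0358  -0.1238  -0.0423  +0.0000]
moduli |λ_i(T)| = 0.4700, 0.3391, 0.2073, 0.1342, 0.0537, 0.0040.
spectral radius ρ = 0.4700; 0.4700 < 1, so it converges for any x₀.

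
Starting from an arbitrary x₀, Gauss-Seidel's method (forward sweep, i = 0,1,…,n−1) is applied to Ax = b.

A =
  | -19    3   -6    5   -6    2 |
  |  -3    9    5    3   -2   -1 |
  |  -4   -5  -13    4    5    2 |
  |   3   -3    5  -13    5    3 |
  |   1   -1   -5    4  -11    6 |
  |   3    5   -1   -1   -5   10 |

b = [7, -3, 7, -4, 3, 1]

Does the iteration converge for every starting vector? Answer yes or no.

A = D + L + U where D = diag(-19, 9, -13, -13, -11, 10).
T_GS = -(D+L)⁻¹U: row 0 first, T[0,5] = -(2)/(-19) = +0.1053; later rows by forward substitution.
  T[0,:] = [+0.0000  +0.1579  -0.3158  +0.2632  -0.3158  +0.1053]
  T[1,:] = [+0.0000  +0.0526  -0.6608  -0.2456  +0.1170  +0.1462]
  T[2,:] = [+0.0000  -0.0688  +0.3513  +0.3212  +0.4368  +0.0652]
  T[3,:] = [+0.0000  -0.0022  +0.2147  +0.2409  +0.4527  +0.2464]
  T[4,:] = [+0.0000  +0.0401  -0.0502  -0.0121  -0.0732  +0.6017]
  T[5,:] = [+0.0000  -0.0608  +0.4566  +0.0940  +0.0886  +0.2273]
moduli |λ_i(T)| = 0.9402, 0.3733, 0.3733, 0.1139, 0.1139, 0.0000.
ρ(T) = max|λ| = 0.9402; 0.9402 < 1 ⇒ converges.

yes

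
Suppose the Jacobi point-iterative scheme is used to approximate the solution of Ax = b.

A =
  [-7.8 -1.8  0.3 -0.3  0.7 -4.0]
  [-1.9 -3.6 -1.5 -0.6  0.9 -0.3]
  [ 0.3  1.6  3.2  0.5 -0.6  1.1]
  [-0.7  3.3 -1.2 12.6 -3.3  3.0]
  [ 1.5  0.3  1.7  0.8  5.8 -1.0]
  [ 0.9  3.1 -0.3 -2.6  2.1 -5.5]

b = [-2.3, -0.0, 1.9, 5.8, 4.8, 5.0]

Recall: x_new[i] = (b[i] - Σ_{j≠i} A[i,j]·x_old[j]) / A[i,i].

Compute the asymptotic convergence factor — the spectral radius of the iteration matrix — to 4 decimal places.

0.8847

A = D + L + U where D = diag(-7.8, -3.6, 3.2, 12.6, 5.8, -5.5).
Jacobi: T = -D⁻¹(L+U), T[0,1] = -(-1.8)/(-7.8) = -0.2308; T[0,0] = 0.
  T[0,:] = [+0.0000  -0.2308  +0.0385  -0.0385  +0.0897  -0.5128]
  T[1,:] = [-0.5278  +0.0000  -0.4167  -0.1667  +0.2500  -0.0833]
  T[2,:] = [-0.0938  -0.5000  +0.0000  -0.1562  +0.1875  -0.3438]
  T[3,:] = [+0.0556  -0.2619  +0.0952  +0.0000  +0.2619  -0.2381]
  T[4,:] = [-0.2586  -0.0517  -0.2931  -0.1379  +0.0000  +0.1724]
  T[5,:] = [+0.1636  +0.5636  -0.0545  -0.4727  +0.3818  +0.0000]
moduli |λ_i(T)| = 0.8847, 0.7441, 0.7441, 0.2266, 0.2266, 0.0556.
ρ = 0.8847; 0.8847 < 1, so it converges for any x₀.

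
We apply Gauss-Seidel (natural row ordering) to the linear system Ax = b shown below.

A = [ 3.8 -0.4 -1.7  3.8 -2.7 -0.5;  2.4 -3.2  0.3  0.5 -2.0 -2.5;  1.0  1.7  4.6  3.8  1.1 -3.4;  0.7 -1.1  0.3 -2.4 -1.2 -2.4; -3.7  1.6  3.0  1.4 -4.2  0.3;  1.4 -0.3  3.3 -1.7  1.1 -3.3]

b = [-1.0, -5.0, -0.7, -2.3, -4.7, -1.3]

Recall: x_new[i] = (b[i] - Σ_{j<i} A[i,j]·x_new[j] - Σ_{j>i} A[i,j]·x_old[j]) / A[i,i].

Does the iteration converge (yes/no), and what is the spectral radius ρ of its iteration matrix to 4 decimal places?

Split A = D + L + U, D = diag(3.8, -3.2, 4.6, -2.4, -4.2, -3.3).
GS T = -(D+L)⁻¹U: row 0 first, T[0,3] = -(3.8)/(3.8) = -1.0000; later rows by forward substitution.
  T[0,:] = [+0.0000, +0.1053, +0.4474, -1.0000, +0.7105, +0.1316]
  T[1,:] = [+0.0000, +0.0789, +0.4293, -0.5938, -0.0921, -0.6826]
  T[2,:] = [+0.0000, -0.0521, -0.2559, -0.3893, -0.3596, +0.9628]
  T[3,:] = [+0.0000, -0.0120, -0.0983, -0.0682, -0.2955, -0.5284]
  T[4,:] = [+0.0000, -0.1038, -0.4461, +0.3540, -1.0163, +0.2070]
  T[5,:] = [+0.0000, -0.0430, -0.2032, -0.6064, -0.2363, +1.4219]
|λ(T)| sorted: 1.5312, 1.0072, 0.3983, 0.0273, 0.0074, 0.0000.
ρ(T) = max|λ| = 1.5312; 1.5312 > 1, so it fails to converge.

no, ρ = 1.5312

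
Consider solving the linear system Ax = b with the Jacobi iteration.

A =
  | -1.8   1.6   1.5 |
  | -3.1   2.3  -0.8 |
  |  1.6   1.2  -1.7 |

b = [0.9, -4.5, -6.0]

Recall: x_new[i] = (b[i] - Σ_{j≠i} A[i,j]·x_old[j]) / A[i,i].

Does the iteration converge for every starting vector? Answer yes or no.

no

Diagonal D = diag(-1.8, 2.3, -1.7); L, U strict lower/upper.
T_J = -D⁻¹(L+U): T[1,2] = -(-0.8)/(2.3) = +0.3478; T[1,1] = 0.
  T[0,:] = [+0.0000  +0.8889  +0.8333]
  T[1,:] = [+1.3478  +0.0000  +0.3478]
  T[2,:] = [+0.9412  +0.7059  +0.0000]
|roots of det(T-λI)|: 1.6935, 1.1242, 0.5693.
ρ = 1.6935; 1.6935 > 1: divergent.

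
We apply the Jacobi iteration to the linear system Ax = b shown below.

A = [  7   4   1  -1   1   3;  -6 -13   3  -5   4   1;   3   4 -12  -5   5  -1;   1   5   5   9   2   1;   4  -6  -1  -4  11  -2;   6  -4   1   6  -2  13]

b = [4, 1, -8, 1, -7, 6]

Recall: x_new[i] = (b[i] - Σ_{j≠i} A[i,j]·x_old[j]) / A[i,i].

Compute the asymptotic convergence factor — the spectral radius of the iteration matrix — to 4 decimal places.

1.2192

Write A = D+L+U with D = diag(7, -13, -12, 9, 11, 13).
T_J = -D⁻¹(L+U): T[3,1] = -(5)/(9) = -0.5556; T[3,3] = 0.
  T[0,:] = [+0.0000  -0.5714  -0.1429  +0.1429  -0.1429  -0.4286]
  T[1,:] = [-0.4615  +0.0000  +0.2308  -0.3846  +0.3077  +0.0769]
  T[2,:] = [+0.2500  +0.3333  +0.0000  -0.4167  +0.4167  -0.0833]
  T[3,:] = [-0.1111  -0.5556  -0.5556  +0.0000  -0.2222  -0.1111]
  T[4,:] = [-0.3636  +0.5455  +0.0909  +0.3636  +0.0000  +0.1818]
  T[5,:] = [-0.4615  +0.3077  -0.0769  -0.4615  +0.1538  +0.0000]
moduli |λ_i(T)| = 1.2192, 0.8332, 0.4281, 0.3782, 0.3516, 0.3516.
ρ = 1.2192; 1.2192 > 1 ⇒ diverges.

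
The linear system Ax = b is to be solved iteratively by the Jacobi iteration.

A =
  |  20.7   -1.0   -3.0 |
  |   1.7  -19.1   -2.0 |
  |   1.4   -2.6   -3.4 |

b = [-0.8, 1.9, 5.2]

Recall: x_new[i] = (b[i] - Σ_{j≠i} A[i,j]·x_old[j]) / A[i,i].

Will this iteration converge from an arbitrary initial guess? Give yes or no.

Let D = diag(20.7, -19.1, -3.4); L, U the strict triangles.
Jacobi T = -D⁻¹(L+U): T[1,2] = -(-2)/(-19.1) = -0.1047; T[1,1] = 0.
  T[0,:] = [+0.0000 +0.0483 +0.1449]
  T[1,:] = [+0.0890 +0.0000 -0.1047]
  T[2,:] = [+0.4118 -0.7647 +0.0000]
|eigenvalues of T|: 0.4157, 0.3281, 0.0876.
ρ = 0.4157; 0.4157 < 1: convergent.

yes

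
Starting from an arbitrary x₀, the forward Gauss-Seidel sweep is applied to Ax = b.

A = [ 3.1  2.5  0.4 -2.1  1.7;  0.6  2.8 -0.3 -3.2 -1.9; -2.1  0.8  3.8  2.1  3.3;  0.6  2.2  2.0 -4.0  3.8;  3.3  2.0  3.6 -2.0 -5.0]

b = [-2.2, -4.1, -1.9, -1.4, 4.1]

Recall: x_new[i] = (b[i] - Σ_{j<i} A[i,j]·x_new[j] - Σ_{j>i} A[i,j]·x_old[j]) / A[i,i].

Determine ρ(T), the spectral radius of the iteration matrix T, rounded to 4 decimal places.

1.2760

Let D = diag(3.1, 2.8, 3.8, -4, -5); L, U the strict triangles.
Gauss-Seidel: T = -(D+L)⁻¹U, row 0 first, T[0,3] = -(-2.1)/(3.1) = +0.6774; later rows by forward substitution.
  T[0,:] = [+0.0000, -0.8065, -0.1290, +0.6774, -0.5484]
  T[1,:] = [+0.0000, +0.1728, +0.1348, +0.9977, +0.7961]
  T[2,:] = [+0.0000, -0.4821, -0.0997, -0.3883, -1.3391]
  T[3,:] = [+0.0000, -0.2669, +0.0049, +0.4562, +0.6361]
  T[4,:] = [+0.0000, -0.7034, -0.1050, +0.3841, -1.2621]
|roots of det(T-λI)|: 1.2760, 0.7262, 0.7262, 0.0445, 0.0000.
spectral radius ρ = 1.2760; 1.2760 > 1, so it fails to converge.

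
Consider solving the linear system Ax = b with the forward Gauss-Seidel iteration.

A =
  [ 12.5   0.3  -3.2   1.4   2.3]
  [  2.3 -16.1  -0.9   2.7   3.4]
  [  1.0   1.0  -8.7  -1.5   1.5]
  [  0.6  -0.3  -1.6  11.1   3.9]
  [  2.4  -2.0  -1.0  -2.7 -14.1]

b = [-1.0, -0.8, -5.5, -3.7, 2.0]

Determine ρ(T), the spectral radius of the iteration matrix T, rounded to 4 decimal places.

0.1808

Diagonal D = diag(12.5, -16.1, -8.7, 11.1, -14.1); L, U strict lower/upper.
T_GS = -(D+L)⁻¹U: row 0 first, T[0,4] = -(2.3)/(12.5) = -0.1840; later rows by forward substitution.
  T[0,:] = [+0.0000 -0.0240 +0.2560 -0.1120 -0.1840]
  T[1,:] = [+0.0000 -0.0034 -0.0193 +0.1517 +0.1849]
  T[2,:] = [+0.0000 -0.0032 +0.0272 -0.1679 +0.1725]
  T[3,:] = [+0.0000 +0.0008 -0.0104 -0.0140 -0.3115]
  T[4,:] = [+0.0000 -0.0035 +0.0464 -0.0260 -0.0101]
|λ(T)| sorted: 0.1808, 0.1179, 0.1179, 0.0055, 0.0000.
ρ = 0.1808; 0.1808 < 1 ⇒ converges.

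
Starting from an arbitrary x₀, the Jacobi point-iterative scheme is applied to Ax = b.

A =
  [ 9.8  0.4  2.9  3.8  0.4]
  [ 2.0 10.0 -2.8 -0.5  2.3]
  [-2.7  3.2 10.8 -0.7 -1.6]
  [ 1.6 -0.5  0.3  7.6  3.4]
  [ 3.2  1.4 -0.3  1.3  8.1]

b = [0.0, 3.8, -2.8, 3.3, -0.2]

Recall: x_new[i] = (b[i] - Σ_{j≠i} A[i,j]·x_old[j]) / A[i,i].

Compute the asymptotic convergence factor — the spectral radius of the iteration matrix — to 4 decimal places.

Write A = D+L+U with D = diag(9.8, 10, 10.8, 7.6, 8.1).
Jacobi T = -D⁻¹(L+U): T[0,1] = -(0.4)/(9.8) = -0.0408; T[0,0] = 0.
  T[0,:] = [+0.0000 -0.0408 -0.2959 -0.3878 -0.0408]
  T[1,:] = [-0.2000 +0.0000 +0.2800 +0.0500 -0.2300]
  T[2,:] = [+0.2500 -0.2963 +0.0000 +0.0648 +0.1481]
  T[3,:] = [-0.2105 +0.0658 -0.0395 +0.0000 -0.4474]
  T[4,:] = [-0.3951 -0.1728 +0.0370 -0.1605 +0.0000]
|λ(T)| sorted: 0.5470, 0.3512, 0.3512, 0.2881, 0.2881.
spectral radius ρ = 0.5470; 0.5470 < 1, so it converges for any x₀.

0.5470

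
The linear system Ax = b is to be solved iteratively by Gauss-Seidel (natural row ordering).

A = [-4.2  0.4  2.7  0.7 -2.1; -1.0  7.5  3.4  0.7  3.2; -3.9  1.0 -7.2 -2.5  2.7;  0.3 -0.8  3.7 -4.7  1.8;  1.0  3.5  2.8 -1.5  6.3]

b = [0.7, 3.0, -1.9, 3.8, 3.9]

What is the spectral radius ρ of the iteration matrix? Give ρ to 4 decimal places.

Let D = diag(-4.2, 7.5, -7.2, -4.7, 6.3); L, U the strict triangles.
Gauss-Seidel: T = -(D+L)⁻¹U, row 0 first, T[0,4] = -(-2.1)/(-4.2) = -0.5000; later rows by forward substitution.
  T[0,:] = [+0.0000 +0.0952 +0.6429 +0.1667 -0.5000]
  T[1,:] = [+0.0000 +0.0127 -0.3676 -0.0711 -0.4933]
  T[2,:] = [+0.0000 -0.0498 -0.3993 -0.4474 +0.5773]
  T[3,:] = [+0.0000 -0.0353 -0.2107 -0.3294 +0.8895]
  T[4,:] = [+0.0000 -0.0084 +0.2295 +0.1334 +0.3086]
|λ(T)| sorted: 0.9200, 0.5039, 0.0489, 0.0402, 0.0000.
spectral radius ρ = 0.9200; 0.9200 < 1: convergent.

0.9200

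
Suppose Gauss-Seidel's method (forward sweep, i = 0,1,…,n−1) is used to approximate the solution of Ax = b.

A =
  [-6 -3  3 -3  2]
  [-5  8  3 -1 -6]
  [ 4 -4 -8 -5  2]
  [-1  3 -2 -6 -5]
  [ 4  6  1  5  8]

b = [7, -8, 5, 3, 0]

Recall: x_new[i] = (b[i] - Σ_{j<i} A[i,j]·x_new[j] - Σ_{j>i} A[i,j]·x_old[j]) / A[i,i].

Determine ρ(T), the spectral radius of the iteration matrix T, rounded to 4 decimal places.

Write A = D+L+U with D = diag(-6, 8, -8, -6, 8).
GS T = -(D+L)⁻¹U: row 0 first, T[0,1] = -(-3)/(-6) = -0.5000; later rows by forward substitution.
  T[0,:] = [+0.0000 -0.5000 +0.5000 -0.5000 +0.3333]
  T[1,:] = [+0.0000 -0.3125 -0.0625 -0.1875 +0.9583]
  T[2,:] = [+0.0000 -0.0938 +0.2812 -0.7812 -0.0625]
  T[3,:] = [+0.0000 -0.0417 -0.2083 +0.2500 -0.3889]
  T[4,:] = [+0.0000 +0.5221 -0.1081 +0.3320 -0.6345]
|λ(T)| sorted: 1.1327, 0.4920, 0.4291, 0.2042, 0.0000.
spectral radius ρ = 1.1327; 1.1327 > 1, so it fails to converge.

1.1327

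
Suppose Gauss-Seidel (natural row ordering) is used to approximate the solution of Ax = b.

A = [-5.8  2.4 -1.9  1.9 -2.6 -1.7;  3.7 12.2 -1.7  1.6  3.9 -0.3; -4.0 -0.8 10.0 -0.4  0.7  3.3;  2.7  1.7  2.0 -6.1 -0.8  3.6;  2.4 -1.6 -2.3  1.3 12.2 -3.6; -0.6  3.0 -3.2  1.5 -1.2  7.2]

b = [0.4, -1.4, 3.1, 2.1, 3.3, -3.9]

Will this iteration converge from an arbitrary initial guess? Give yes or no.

yes

Split A = D + L + U, D = diag(-5.8, 12.2, 10, -6.1, 12.2, 7.2).
GS T = -(D+L)⁻¹U: row 0 first, T[0,5] = -(-1.7)/(-5.8) = -0.2931; later rows by forward substitution.
  T[0,:] = [+0.0000 +0.4138 -0.3276 +0.3276 -0.4483 -0.2931]
  T[1,:] = [+0.0000 -0.1255 +0.2387 -0.2305 -0.1837 +0.1135]
  T[2,:] = [+0.0000 +0.1555 -0.1119 +0.1526 -0.2640 -0.4382]
  T[3,:] = [+0.0000 +0.1992 -0.1152 +0.1308 -0.4673 +0.3484]
  T[4,:] = [+0.0000 -0.0898 +0.0869 -0.0798 +0.0641 +0.2479]
  T[5,:] = [+0.0000 +0.0994 -0.1380 +0.1506 +0.0299 -0.2977]
|eigenvalues of T|: 0.6289, 0.1761, 0.1761, 0.0195, 0.0195, 0.0000.
ρ = 0.6289; 0.6289 < 1 ⇒ converges.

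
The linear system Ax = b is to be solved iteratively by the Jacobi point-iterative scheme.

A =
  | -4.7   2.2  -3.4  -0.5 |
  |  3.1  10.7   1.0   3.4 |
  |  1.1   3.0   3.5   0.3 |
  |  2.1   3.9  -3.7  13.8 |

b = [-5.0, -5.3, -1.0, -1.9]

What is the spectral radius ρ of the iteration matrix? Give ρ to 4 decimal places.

Let D = diag(-4.7, 10.7, 3.5, 13.8); L, U the strict triangles.
Jacobi: T = -D⁻¹(L+U), T[2,3] = -(0.3)/(3.5) = -0.0857; T[2,2] = 0.
  T[0,:] = [+0.0000  +0.4681  -0.7234  -0.1064]
  T[1,:] = [-0.2897  +0.0000  -0.0935  -0.3178]
  T[2,:] = [-0.3143  -0.8571  +0.0000  -0.0857]
  T[3,:] = [-0.1522  -0.2826  +0.2681  +0.0000]
moduli |λ_i(T)| = 0.6474, 0.3880, 0.2523, 0.2523.
ρ(T) = max|λ| = 0.6474; 0.6474 < 1, so it converges for any x₀.

0.6474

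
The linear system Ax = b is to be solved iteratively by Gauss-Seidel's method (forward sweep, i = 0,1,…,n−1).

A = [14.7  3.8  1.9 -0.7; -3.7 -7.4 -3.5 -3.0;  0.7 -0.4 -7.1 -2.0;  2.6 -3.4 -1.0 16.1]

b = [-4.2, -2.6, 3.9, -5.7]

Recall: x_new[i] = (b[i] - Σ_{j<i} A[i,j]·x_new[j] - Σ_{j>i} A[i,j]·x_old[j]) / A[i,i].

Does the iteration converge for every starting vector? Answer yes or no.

yes

Let D = diag(14.7, -7.4, -7.1, 16.1); L, U the strict triangles.
T_GS = -(D+L)⁻¹U: row 0 first, T[0,2] = -(1.9)/(14.7) = -0.1293; later rows by forward substitution.
  T[0,:] = [+0.0000  -0.2585  -0.1293  +0.0476]
  T[1,:] = [+0.0000  +0.1293  -0.4083  -0.4292]
  T[2,:] = [+0.0000  -0.0328  +0.0103  -0.2528]
  T[3,:] = [+0.0000  +0.0670  -0.0647  -0.1140]
moduli |λ_i(T)| = 0.2163, 0.1604, 0.1604, 0.0000.
ρ(T) = max|λ| = 0.2163; 0.2163 < 1 ⇒ converges.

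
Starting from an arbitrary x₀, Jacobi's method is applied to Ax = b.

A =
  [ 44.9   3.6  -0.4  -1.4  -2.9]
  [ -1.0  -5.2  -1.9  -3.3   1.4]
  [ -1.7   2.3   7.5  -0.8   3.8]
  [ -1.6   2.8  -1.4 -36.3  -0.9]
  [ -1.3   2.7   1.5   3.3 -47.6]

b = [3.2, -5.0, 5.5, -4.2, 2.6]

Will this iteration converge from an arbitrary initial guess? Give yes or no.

yes

Let D = diag(44.9, -5.2, 7.5, -36.3, -47.6); L, U the strict triangles.
T_J = -D⁻¹(L+U): T[3,1] = -(2.8)/(-36.3) = +0.0771; T[3,3] = 0.
  T[0,:] = [+0.0000 -0.0802 +0.0089 +0.0312 +0.0646]
  T[1,:] = [-0.1923 +0.0000 -0.3654 -0.6346 +0.2692]
  T[2,:] = [+0.2267 -0.3067 +0.0000 +0.1067 -0.5067]
  T[3,:] = [-0.0441 +0.0771 -0.0386 +0.0000 -0.0248]
  T[4,:] = [-0.0273 +0.0567 +0.0315 +0.0693 +0.0000]
|eigenvalues of T|: 0.2946, 0.2145, 0.0868, 0.0868, 0.0619.
ρ = 0.2946; 0.2946 < 1, so it converges for any x₀.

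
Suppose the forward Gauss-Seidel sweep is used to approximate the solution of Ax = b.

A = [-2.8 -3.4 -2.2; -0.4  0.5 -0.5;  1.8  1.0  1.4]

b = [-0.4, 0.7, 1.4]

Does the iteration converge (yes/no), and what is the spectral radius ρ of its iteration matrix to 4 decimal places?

A = D + L + U where D = diag(-2.8, 0.5, 1.4).
GS T = -(D+L)⁻¹U: row 0 first, T[0,2] = -(-2.2)/(-2.8) = -0.7857; later rows by forward substitution.
  T[0,:] = [+0.0000  -1.2143  -0.7857]
  T[1,:] = [+0.0000  -0.9714  +0.3714]
  T[2,:] = [+0.0000  +2.2551  +0.7449]
|eigenvalues of T|: 1.3679, 1.1413, 0.0000.
ρ(T) = max|λ| = 1.3679; 1.3679 > 1: divergent.

no, ρ = 1.3679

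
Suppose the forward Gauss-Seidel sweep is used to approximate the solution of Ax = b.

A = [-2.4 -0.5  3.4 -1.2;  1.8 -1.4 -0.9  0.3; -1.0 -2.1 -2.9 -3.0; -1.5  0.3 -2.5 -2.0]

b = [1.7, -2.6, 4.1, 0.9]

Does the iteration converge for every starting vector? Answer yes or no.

no

Split A = D + L + U, D = diag(-2.4, -1.4, -2.9, -2).
Gauss-Seidel: T = -(D+L)⁻¹U, row 0 first, T[0,1] = -(-0.5)/(-2.4) = -0.2083; later rows by forward substitution.
  T[0,:] = [+0.0000 -0.2083 +1.4167 -0.5000]
  T[1,:] = [+0.0000 -0.2679 +1.1786 -0.4286]
  T[2,:] = [+0.0000 +0.2658 -1.3420 -0.5517]
  T[3,:] = [+0.0000 -0.2162 +0.7917 +1.0004]
|λ(T)| sorted: 1.4181, 0.8909, 0.0822, 0.0000.
ρ = 1.4181; 1.4181 > 1, so it fails to converge.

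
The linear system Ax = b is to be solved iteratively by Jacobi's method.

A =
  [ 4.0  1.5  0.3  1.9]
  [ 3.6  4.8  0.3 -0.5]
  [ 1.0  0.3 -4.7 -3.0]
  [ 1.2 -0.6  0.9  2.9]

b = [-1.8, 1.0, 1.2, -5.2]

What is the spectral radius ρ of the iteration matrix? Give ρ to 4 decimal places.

Write A = D+L+U with D = diag(4, 4.8, -4.7, 2.9).
Jacobi: T = -D⁻¹(L+U), T[3,2] = -(0.9)/(2.9) = -0.3103; T[3,3] = 0.
  T[0,:] = [+0.0000, -0.3750, -0.0750, -0.4750]
  T[1,:] = [-0.7500, +0.0000, -0.0625, +0.1042]
  T[2,:] = [+0.2128, +0.0638, +0.0000, -0.6383]
  T[3,:] = [-0.4138, +0.2069, -0.3103, +0.0000]
|eigenvalues of T|: 0.8562, 0.5495, 0.5495, 0.2274.
ρ = 0.8562; 0.8562 < 1 ⇒ converges.

0.8562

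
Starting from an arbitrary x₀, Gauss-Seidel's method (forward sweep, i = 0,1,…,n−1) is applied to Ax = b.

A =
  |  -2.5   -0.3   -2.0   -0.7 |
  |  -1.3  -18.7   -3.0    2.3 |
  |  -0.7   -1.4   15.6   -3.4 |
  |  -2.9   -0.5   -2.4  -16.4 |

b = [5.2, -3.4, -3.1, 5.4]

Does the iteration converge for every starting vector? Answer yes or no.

Let D = diag(-2.5, -18.7, 15.6, -16.4); L, U the strict triangles.
T_GS = -(D+L)⁻¹U: row 0 first, T[0,2] = -(-2)/(-2.5) = -0.8000; later rows by forward substitution.
  T[0,:] = [+0.0000, -0.1200, -0.8000, -0.2800]
  T[1,:] = [+0.0000, +0.0083, -0.1048, +0.1425]
  T[2,:] = [+0.0000, -0.0046, -0.0453, +0.2182]
  T[3,:] = [+0.0000, +0.0216, +0.1513, +0.0132]
|λ(T)| sorted: 0.2145, 0.1704, 0.0203, 0.0000.
ρ(T) = max|λ| = 0.2145; 0.2145 < 1, so it converges for any x₀.

yes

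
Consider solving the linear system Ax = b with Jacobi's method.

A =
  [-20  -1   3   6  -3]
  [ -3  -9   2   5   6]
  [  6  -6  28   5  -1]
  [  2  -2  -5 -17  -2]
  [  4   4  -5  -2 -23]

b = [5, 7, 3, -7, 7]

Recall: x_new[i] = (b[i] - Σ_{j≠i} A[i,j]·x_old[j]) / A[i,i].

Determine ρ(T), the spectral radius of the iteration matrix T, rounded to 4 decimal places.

0.5350

Diagonal D = diag(-20, -9, 28, -17, -23); L, U strict lower/upper.
T_J = -D⁻¹(L+U): T[3,2] = -(-5)/(-17) = -0.2941; T[3,3] = 0.
  T[0,:] = [+0.0000 -0.0500 +0.1500 +0.3000 -0.1500]
  T[1,:] = [-0.3333 +0.0000 +0.2222 +0.5556 +0.6667]
  T[2,:] = [-0.2143 +0.2143 +0.0000 -0.1786 +0.0357]
  T[3,:] = [+0.1176 -0.1176 -0.2941 +0.0000 -0.1176]
  T[4,:] = [+0.1739 +0.1739 -0.2174 -0.0870 +0.0000]
eigenvalue magnitudes: 0.5350, 0.4219, 0.4219, 0.2430, 0.2430.
ρ = 0.5350; 0.5350 < 1 ⇒ converges.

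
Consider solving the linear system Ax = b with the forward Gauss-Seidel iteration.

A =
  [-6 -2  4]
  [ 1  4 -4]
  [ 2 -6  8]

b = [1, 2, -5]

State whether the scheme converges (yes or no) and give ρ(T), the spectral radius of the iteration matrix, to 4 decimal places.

A = D + L + U where D = diag(-6, 4, 8).
T_GS = -(D+L)⁻¹U: row 0 first, T[0,1] = -(-2)/(-6) = -0.3333; later rows by forward substitution.
  T[0,:] = [+0.0000 -0.3333 +0.6667]
  T[1,:] = [+0.0000 +0.0833 +0.8333]
  T[2,:] = [+0.0000 +0.1458 +0.4583]
|λ(T)| sorted: 0.6667, 0.1250, 0.0000.
ρ(T) = max|λ| = 0.6667; 0.6667 < 1, so it converges for any x₀.

yes, ρ = 0.6667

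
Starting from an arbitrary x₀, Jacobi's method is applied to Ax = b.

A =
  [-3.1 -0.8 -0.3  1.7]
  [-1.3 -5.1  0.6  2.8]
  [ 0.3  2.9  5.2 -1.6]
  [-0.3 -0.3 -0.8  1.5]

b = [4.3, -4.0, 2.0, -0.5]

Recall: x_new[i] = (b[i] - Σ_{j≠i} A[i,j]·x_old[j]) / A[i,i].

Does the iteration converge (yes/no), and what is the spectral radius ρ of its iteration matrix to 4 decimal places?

yes, ρ = 0.8601

Let D = diag(-3.1, -5.1, 5.2, 1.5); L, U the strict triangles.
Jacobi: T = -D⁻¹(L+U), T[3,0] = -(-0.3)/(1.5) = +0.2000; T[3,3] = 0.
  T[0,:] = [+0.0000, -0.2581, -0.0968, +0.5484]
  T[1,:] = [-0.2549, +0.0000, +0.1176, +0.5490]
  T[2,:] = [-0.0577, -0.5577, +0.0000, +0.3077]
  T[3,:] = [+0.2000, +0.2000, +0.5333, +0.0000]
|λ(T)| sorted: 0.8601, 0.4287, 0.4287, 0.2945.
ρ = 0.8601; 0.8601 < 1, so it converges for any x₀.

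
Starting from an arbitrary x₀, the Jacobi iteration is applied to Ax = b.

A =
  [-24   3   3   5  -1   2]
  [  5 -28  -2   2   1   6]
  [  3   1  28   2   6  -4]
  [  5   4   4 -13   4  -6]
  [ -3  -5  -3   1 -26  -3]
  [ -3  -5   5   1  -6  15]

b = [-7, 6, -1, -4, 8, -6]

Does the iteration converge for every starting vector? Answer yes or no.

yes

Write A = D+L+U with D = diag(-24, -28, 28, -13, -26, 15).
Jacobi: T = -D⁻¹(L+U), T[0,4] = -(-1)/(-24) = -0.0417; T[0,0] = 0.
  T[0,:] = [+0.0000 +0.1250 +0.1250 +0.2083 -0.0417 +0.0833]
  T[1,:] = [+0.1786 +0.0000 -0.0714 +0.0714 +0.0357 +0.2143]
  T[2,:] = [-0.1071 -0.0357 +0.0000 -0.0714 -0.2143 +0.1429]
  T[3,:] = [+0.3846 +0.3077 +0.3077 +0.0000 +0.3077 -0.4615]
  T[4,:] = [-0.1154 -0.1923 -0.1154 +0.0385 +0.0000 -0.1154]
  T[5,:] = [+0.2000 +0.3333 -0.3333 -0.0667 +0.4000 +0.0000]
moduli |λ_i(T)| = 0.5176, 0.4059, 0.4059, 0.3306, 0.2036, 0.0665.
spectral radius ρ = 0.5176; 0.5176 < 1, so it converges for any x₀.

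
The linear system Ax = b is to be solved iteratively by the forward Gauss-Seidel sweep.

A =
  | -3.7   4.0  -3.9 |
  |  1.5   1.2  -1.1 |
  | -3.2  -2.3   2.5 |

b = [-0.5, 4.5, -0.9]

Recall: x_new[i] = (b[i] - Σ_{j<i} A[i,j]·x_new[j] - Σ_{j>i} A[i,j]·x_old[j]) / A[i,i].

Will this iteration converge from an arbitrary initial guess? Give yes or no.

A = D + L + U where D = diag(-3.7, 1.2, 2.5).
GS T = -(D+L)⁻¹U: row 0 first, T[0,1] = -(4)/(-3.7) = +1.0811; later rows by forward substitution.
  T[0,:] = [+0.0000  +1.0811  -1.0541]
  T[1,:] = [+0.0000  -1.3514  +2.2342]
  T[2,:] = [+0.0000  +0.1405  +0.7063]
|eigenvalues of T|: 1.4941, 0.8490, 0.0000.
spectral radius ρ = 1.4941; 1.4941 > 1: divergent.

no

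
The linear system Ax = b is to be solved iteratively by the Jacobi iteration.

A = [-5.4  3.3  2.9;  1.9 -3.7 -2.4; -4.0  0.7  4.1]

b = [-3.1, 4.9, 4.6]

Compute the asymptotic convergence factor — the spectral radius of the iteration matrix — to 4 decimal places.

1.1512

Split A = D + L + U, D = diag(-5.4, -3.7, 4.1).
Jacobi T = -D⁻¹(L+U): T[2,1] = -(0.7)/(4.1) = -0.1707; T[2,2] = 0.
  T[0,:] = [+0.0000  +0.6111  +0.5370]
  T[1,:] = [+0.5135  +0.0000  -0.6486]
  T[2,:] = [+0.9756  -0.1707  +0.0000]
|roots of det(T-λI)|: 1.1512, 0.6139, 0.6139.
ρ(T) = max|λ| = 1.1512; 1.1512 > 1 ⇒ diverges.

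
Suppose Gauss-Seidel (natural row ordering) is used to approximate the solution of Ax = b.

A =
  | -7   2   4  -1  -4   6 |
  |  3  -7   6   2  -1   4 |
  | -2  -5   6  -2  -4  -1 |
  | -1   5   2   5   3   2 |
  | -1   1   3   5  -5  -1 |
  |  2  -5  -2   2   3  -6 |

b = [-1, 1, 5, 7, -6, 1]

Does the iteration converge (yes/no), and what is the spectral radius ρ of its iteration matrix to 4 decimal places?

no, ρ = 1.2656

Write A = D+L+U with D = diag(-7, -7, 6, 5, -5, -6).
Gauss-Seidel: T = -(D+L)⁻¹U, row 0 first, T[0,5] = -(6)/(-7) = +0.8571; later rows by forward substitution.
  T[0,:] = [+0.0000  +0.2857  +0.5714  -0.1429  -0.5714  +0.8571]
  T[1,:] = [+0.0000  +0.1224  +1.1020  +0.2245  -0.3878  +0.9388]
  T[2,:] = [+0.0000  +0.1973  +1.1088  +0.4728  +0.1531  +1.2347]
  T[3,:] = [+0.0000  -0.1442  -1.4313  -0.4422  -0.3878  -1.6612]
  T[4,:] = [+0.0000  -0.0585  -0.6599  -0.0850  -0.2592  -1.1041]
  T[5,:] = [+0.0000  -0.1499  -1.9045  -0.5822  -0.1772  -2.0139]
moduli |λ_i(T)| = 1.2656, 0.5249, 0.2234, 0.2234, 0.0985, 0.0000.
ρ(T) = max|λ| = 1.2656; 1.2656 > 1 ⇒ diverges.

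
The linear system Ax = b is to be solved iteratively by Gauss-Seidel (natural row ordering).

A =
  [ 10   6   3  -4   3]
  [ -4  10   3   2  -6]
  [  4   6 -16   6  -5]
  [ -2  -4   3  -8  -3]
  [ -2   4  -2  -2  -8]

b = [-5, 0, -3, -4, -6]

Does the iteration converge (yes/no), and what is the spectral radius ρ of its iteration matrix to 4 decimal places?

Let D = diag(10, 10, -16, -8, -8); L, U the strict triangles.
T_GS = -(D+L)⁻¹U: row 0 first, T[0,1] = -(6)/(10) = -0.6000; later rows by forward substitution.
  T[0,:] = [+0.0000 -0.6000 -0.3000 +0.4000 -0.3000]
  T[1,:] = [+0.0000 -0.2400 -0.4200 -0.0400 +0.4800]
  T[2,:] = [+0.0000 -0.2400 -0.2325 +0.4600 -0.2075]
  T[3,:] = [+0.0000 +0.1800 +0.1978 +0.0925 -0.6178]
  T[4,:] = [+0.0000 +0.0450 -0.1263 -0.2581 +0.5213]
|roots of det(T-λI)|: 0.8543, 0.6832, 0.1041, 0.1041, 0.0000.
ρ(T) = max|λ| = 0.8543; 0.8543 < 1 ⇒ converges.

yes, ρ = 0.8543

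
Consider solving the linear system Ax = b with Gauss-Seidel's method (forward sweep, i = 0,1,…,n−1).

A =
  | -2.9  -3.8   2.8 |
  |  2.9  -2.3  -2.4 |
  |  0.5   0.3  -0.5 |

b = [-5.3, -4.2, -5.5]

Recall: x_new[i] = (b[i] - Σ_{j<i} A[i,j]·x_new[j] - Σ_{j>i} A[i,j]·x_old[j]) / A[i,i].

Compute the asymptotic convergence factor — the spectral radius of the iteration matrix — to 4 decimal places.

1.4962

Diagonal D = diag(-2.9, -2.3, -0.5); L, U strict lower/upper.
Gauss-Seidel: T = -(D+L)⁻¹U, row 0 first, T[0,1] = -(-3.8)/(-2.9) = -1.3103; later rows by forward substitution.
  T[0,:] = [+0.0000 -1.3103 +0.9655]
  T[1,:] = [+0.0000 -1.6522 +0.1739]
  T[2,:] = [+0.0000 -2.3016 +1.0699]
|λ(T)| sorted: 1.4962, 0.9139, 0.0000.
ρ = 1.4962; 1.4962 > 1, so it fails to converge.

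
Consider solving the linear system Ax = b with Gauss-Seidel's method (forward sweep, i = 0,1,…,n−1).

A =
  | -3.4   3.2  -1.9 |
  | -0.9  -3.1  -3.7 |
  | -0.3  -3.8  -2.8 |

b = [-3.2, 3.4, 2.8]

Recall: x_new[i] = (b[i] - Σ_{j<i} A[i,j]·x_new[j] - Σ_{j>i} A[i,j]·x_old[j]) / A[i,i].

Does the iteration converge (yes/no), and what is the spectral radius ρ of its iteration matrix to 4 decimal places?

A = D + L + U where D = diag(-3.4, -3.1, -2.8).
Gauss-Seidel: T = -(D+L)⁻¹U, row 0 first, T[0,1] = -(3.2)/(-3.4) = +0.9412; later rows by forward substitution.
  T[0,:] = [+0.0000, +0.9412, -0.5588]
  T[1,:] = [+0.0000, -0.2732, -1.0313]
  T[2,:] = [+0.0000, +0.2700, +1.4595]
moduli |λ_i(T)| = 1.2803, 0.0940, 0.0000.
ρ = 1.2803; 1.2803 > 1: divergent.

no, ρ = 1.2803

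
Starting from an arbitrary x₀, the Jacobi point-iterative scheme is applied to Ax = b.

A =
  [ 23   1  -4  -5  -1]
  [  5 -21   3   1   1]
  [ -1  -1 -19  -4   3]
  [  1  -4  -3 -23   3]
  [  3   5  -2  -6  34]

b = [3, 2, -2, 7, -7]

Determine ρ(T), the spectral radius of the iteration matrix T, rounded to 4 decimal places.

Let D = diag(23, -21, -19, -23, 34); L, U the strict triangles.
Jacobi: T = -D⁻¹(L+U), T[0,4] = -(-1)/(23) = +0.0435; T[0,0] = 0.
  T[0,:] = [+0.0000  -0.0435  +0.1739  +0.2174  +0.0435]
  T[1,:] = [+0.2381  +0.0000  +0.1429  +0.0476  +0.0476]
  T[2,:] = [-0.0526  -0.0526  +0.0000  -0.2105  +0.1579]
  T[3,:] = [+0.0435  -0.1739  -0.1304  +0.0000  +0.1304]
  T[4,:] = [-0.0882  -0.1471  +0.0588  +0.1765  +0.0000]
|λ(T)| sorted: 0.3278, 0.2709, 0.2709, 0.1773, 0.0709.
spectral radius ρ = 0.3278; 0.3278 < 1: convergent.

0.3278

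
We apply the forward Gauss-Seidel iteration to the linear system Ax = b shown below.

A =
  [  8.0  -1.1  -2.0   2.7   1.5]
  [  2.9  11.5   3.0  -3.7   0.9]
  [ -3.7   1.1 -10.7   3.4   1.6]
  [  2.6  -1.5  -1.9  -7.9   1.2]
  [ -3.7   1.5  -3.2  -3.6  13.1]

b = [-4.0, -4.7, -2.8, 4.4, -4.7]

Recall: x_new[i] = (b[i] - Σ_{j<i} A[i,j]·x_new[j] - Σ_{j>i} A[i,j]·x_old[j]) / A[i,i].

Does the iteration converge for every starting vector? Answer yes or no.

yes

Write A = D+L+U with D = diag(8, 11.5, -10.7, -7.9, 13.1).
GS T = -(D+L)⁻¹U: row 0 first, T[0,1] = -(-1.1)/(8) = +0.1375; later rows by forward substitution.
  T[0,:] = [+0.0000, +0.1375, +0.2500, -0.3375, -0.1875]
  T[1,:] = [+0.0000, -0.0347, -0.3239, +0.4068, -0.0310]
  T[2,:] = [+0.0000, -0.0511, -0.1197, +0.4763, +0.2112]
  T[3,:] = [+0.0000, +0.0641, +0.1726, -0.3029, +0.0453]
  T[4,:] = [+0.0000, +0.0479, +0.1259, -0.1088, +0.0146]
|λ(T)| sorted: 0.6076, 0.1150, 0.1150, 0.0609, 0.0000.
ρ(T) = max|λ| = 0.6076; 0.6076 < 1: convergent.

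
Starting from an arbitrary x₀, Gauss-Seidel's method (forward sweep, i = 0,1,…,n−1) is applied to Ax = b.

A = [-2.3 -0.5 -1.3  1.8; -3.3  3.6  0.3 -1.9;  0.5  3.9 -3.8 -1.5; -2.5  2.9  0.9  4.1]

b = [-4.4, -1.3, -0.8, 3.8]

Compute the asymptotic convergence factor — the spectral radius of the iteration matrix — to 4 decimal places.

1.3278

A = D + L + U where D = diag(-2.3, 3.6, -3.8, 4.1).
Gauss-Seidel: T = -(D+L)⁻¹U, row 0 first, T[0,3] = -(1.8)/(-2.3) = +0.7826; later rows by forward substitution.
  T[0,:] = [+0.0000  -0.2174  -0.5652  +0.7826]
  T[1,:] = [+0.0000  -0.1993  -0.6014  +1.2452]
  T[2,:] = [+0.0000  -0.2331  -0.6916  +0.9862]
  T[3,:] = [+0.0000  +0.0596  +0.2326  -0.6200]
|λ(T)| sorted: 1.3278, 0.1630, 0.0201, 0.0000.
ρ = 1.3278; 1.3278 > 1 ⇒ diverges.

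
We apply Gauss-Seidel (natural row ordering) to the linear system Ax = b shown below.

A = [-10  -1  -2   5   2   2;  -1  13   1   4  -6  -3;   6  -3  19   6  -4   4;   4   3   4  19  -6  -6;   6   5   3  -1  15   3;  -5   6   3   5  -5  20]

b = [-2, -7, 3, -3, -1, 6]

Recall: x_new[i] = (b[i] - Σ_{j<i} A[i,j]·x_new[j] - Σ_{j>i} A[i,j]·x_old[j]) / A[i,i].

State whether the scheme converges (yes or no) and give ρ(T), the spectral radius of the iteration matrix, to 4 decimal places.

yes, ρ = 0.5859

Split A = D + L + U, D = diag(-10, 13, 19, 19, 15, 20).
GS T = -(D+L)⁻¹U: row 0 first, T[0,2] = -(-2)/(-10) = -0.2000; later rows by forward substitution.
  T[0,:] = [+0.0000, -0.1000, -0.2000, +0.5000, +0.2000, +0.2000]
  T[1,:] = [+0.0000, -0.0077, -0.0923, -0.2692, +0.4769, +0.2462]
  T[2,:] = [+0.0000, +0.0304, +0.0486, -0.5162, +0.2227, -0.2348]
  T[3,:] = [+0.0000, +0.0159, +0.0465, +0.0459, +0.1515, +0.2843]
  T[4,:] = [+0.0000, +0.0375, +0.1041, -0.0040, -0.2734, -0.2961]
  T[5,:] = [+0.0000, -0.0218, -0.0152, +0.2707, -0.2327, -0.1337]
eigenvalue magnitudes: 0.5859, 0.1948, 0.1948, 0.1051, 0.0164, 0.0000.
ρ = 0.5859; 0.5859 < 1, so it converges for any x₀.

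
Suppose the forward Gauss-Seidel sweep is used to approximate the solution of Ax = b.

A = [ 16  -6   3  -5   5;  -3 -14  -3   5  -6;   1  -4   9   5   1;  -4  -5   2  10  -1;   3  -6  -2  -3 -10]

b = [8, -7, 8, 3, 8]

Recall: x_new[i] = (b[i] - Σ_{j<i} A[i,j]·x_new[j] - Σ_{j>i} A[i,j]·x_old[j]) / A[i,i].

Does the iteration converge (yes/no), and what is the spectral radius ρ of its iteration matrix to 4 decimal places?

A = D + L + U where D = diag(16, -14, 9, 10, -10).
T_GS = -(D+L)⁻¹U: row 0 first, T[0,4] = -(5)/(16) = -0.3125; later rows by forward substitution.
  T[0,:] = [+0.0000  +0.3750  -0.1875  +0.3125  -0.3125]
  T[1,:] = [+0.0000  -0.0804  -0.1741  +0.2902  -0.3616]
  T[2,:] = [+0.0000  -0.0774  -0.0565  -0.4613  -0.2371]
  T[3,:] = [+0.0000  +0.1253  -0.1507  +0.3624  -0.1584]
  T[4,:] = [+0.0000  +0.1386  +0.1047  -0.0968  +0.2181]
|eigenvalues of T|: 0.5930, 0.1656, 0.1656, 0.0824, 0.0000.
ρ = 0.5930; 0.5930 < 1 ⇒ converges.

yes, ρ = 0.5930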